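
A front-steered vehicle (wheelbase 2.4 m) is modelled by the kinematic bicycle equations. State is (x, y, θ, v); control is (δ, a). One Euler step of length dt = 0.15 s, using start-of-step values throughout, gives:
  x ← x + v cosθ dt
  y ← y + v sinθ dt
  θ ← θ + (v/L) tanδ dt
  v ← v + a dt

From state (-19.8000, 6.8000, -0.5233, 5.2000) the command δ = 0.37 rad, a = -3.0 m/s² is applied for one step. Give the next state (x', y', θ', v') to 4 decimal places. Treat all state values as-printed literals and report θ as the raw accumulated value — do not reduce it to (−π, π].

x' = -19.8000 + 5.2000·cos(-0.5233)·0.15 = -19.1244
y' = 6.8000 + 5.2000·sin(-0.5233)·0.15 = 6.4102
θ' = -0.5233 + (5.2000/2.4)·tan(0.37)·0.15 = -0.3972
v' = 5.2000 − 3.0000·0.15 = 4.7500

(-19.1244, 6.4102, -0.3972, 4.7500)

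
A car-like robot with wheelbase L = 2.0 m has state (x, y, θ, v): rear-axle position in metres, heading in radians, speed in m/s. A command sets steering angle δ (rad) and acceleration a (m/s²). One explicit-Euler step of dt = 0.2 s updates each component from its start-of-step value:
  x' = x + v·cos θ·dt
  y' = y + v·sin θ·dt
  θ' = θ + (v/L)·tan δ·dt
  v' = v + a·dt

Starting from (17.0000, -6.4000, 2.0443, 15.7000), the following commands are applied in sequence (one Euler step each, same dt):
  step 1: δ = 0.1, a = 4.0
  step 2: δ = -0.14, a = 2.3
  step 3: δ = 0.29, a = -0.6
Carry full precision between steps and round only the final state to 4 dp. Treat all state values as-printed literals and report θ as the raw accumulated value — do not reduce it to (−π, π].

after step 1 (δ=0.1, a=4.0): (15.568137, -3.605475, 2.201825, 16.500000)
after step 2 (δ=-0.14, a=2.3): (13.621216, -0.940987, 1.969304, 16.960000)
after step 3 (δ=0.29, a=-0.6): (12.304972, 2.185220, 2.475412, 16.840000)

(12.3050, 2.1852, 2.4754, 16.8400)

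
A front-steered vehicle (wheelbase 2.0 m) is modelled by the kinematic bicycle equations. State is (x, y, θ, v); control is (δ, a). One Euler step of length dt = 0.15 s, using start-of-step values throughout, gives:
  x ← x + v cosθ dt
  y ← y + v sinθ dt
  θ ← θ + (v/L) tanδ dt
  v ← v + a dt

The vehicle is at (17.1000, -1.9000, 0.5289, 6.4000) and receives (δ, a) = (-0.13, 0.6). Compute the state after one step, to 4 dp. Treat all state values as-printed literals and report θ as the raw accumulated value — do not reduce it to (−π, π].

x' = 17.1000 + 6.4000·cos(0.5289)·0.15 = 17.9288
y' = -1.9000 + 6.4000·sin(0.5289)·0.15 = -1.4156
θ' = 0.5289 + (6.4000/2.0)·tan(-0.13)·0.15 = 0.4661
v' = 6.4000 + 0.6000·0.15 = 6.4900

(17.9288, -1.4156, 0.4661, 6.4900)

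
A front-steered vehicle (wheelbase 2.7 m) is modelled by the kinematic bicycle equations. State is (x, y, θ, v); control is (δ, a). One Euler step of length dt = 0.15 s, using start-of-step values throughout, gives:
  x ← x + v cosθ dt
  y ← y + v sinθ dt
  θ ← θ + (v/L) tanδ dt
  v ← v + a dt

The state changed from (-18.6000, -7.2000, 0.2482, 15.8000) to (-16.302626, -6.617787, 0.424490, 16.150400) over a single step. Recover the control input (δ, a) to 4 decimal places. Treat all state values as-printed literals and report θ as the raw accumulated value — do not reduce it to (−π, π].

a = (v'−v)/dt = (0.350400)/0.15 = 2.3360
Δθ = θ'−θ = 0.176290;  (v·dt/L) = 15.8000·0.15/2.7 = 0.877778
tan δ = Δθ·L/(v·dt) = 0.200837  →  δ = 0.1982

δ = 0.1982, a = 2.3360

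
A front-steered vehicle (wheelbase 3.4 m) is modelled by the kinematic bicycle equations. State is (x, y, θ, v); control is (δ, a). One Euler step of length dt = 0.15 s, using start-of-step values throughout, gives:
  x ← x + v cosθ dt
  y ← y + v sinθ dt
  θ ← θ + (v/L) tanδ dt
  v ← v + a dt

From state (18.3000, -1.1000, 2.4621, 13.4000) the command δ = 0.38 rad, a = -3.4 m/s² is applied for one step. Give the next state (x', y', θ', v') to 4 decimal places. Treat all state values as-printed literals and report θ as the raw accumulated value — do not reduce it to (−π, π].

(16.7364, 0.1631, 2.6982, 12.8900)

x' = 18.3000 + 13.4000·cos(2.4621)·0.15 = 16.7364
y' = -1.1000 + 13.4000·sin(2.4621)·0.15 = 0.1631
θ' = 2.4621 + (13.4000/3.4)·tan(0.38)·0.15 = 2.6982
v' = 13.4000 − 3.4000·0.15 = 12.8900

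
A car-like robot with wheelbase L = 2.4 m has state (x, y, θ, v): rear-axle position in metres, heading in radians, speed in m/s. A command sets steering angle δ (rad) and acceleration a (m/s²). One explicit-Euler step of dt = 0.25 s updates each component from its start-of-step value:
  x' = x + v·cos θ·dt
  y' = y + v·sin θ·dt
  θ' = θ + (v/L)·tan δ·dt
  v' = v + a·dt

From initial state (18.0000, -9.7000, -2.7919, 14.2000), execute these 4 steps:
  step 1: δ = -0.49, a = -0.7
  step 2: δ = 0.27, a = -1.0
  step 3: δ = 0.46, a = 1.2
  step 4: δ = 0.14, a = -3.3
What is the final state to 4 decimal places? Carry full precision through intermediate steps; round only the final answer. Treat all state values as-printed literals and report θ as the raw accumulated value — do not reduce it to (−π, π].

(5.3049, -11.5063, -2.2590, 13.2500)

after step 1 (δ=-0.49, a=-0.7): (14.664853, -10.916262, -3.580870, 14.025000)
after step 2 (δ=0.27, a=-1.0): (11.491489, -9.425105, -3.176544, 13.775000)
after step 3 (δ=0.46, a=1.2): (8.049842, -9.304767, -2.465626, 14.075000)
after step 4 (δ=0.14, a=-3.3): (5.304856, -11.506278, -2.259014, 13.250000)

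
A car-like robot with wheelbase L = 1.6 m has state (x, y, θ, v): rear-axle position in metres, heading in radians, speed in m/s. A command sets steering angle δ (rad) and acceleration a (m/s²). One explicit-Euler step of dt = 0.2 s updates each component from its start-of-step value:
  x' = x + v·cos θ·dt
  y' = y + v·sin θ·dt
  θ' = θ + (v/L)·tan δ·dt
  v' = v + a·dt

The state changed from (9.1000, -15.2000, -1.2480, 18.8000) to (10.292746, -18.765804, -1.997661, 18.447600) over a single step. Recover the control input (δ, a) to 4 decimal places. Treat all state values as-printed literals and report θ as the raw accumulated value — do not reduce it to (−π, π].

δ = -0.3088, a = -1.7620

a = (v'−v)/dt = (-0.352400)/0.2 = -1.7620
Δθ = θ'−θ = -0.749661;  (v·dt/L) = 18.8000·0.2/1.6 = 2.350000
tan δ = Δθ·L/(v·dt) = -0.319005  →  δ = -0.3088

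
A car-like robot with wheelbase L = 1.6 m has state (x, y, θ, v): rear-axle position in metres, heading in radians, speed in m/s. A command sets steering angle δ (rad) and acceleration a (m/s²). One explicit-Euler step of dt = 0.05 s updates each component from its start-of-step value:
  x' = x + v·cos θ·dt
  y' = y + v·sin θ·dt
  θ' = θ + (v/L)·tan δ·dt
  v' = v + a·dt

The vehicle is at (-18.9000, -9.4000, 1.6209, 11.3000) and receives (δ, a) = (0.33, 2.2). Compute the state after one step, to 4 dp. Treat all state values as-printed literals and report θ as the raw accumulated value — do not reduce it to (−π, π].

(-18.9283, -8.8357, 1.7419, 11.4100)

x' = -18.9000 + 11.3000·cos(1.6209)·0.05 = -18.9283
y' = -9.4000 + 11.3000·sin(1.6209)·0.05 = -8.8357
θ' = 1.6209 + (11.3000/1.6)·tan(0.33)·0.05 = 1.7419
v' = 11.3000 + 2.2000·0.05 = 11.4100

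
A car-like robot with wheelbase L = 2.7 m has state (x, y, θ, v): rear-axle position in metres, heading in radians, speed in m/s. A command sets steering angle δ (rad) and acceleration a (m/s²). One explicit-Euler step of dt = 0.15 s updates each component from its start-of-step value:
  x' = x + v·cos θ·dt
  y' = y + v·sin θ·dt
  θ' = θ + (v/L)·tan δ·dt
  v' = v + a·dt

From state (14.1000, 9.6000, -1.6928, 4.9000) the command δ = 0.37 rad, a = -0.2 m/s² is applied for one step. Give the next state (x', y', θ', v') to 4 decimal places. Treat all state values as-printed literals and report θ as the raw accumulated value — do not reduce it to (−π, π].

x' = 14.1000 + 4.9000·cos(-1.6928)·0.15 = 14.0105
y' = 9.6000 + 4.9000·sin(-1.6928)·0.15 = 8.8705
θ' = -1.6928 + (4.9000/2.7)·tan(0.37)·0.15 = -1.5872
v' = 4.9000 − 0.2000·0.15 = 4.8700

(14.0105, 8.8705, -1.5872, 4.8700)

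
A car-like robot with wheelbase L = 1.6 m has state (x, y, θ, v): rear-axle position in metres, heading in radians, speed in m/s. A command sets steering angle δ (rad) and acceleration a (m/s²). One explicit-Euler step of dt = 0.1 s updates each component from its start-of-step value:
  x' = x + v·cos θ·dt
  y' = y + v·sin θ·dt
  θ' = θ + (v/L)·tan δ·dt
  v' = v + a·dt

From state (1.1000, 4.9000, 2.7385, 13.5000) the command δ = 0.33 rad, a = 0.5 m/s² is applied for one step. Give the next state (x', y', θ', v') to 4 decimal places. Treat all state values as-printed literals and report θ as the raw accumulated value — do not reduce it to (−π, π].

(-0.1418, 5.4296, 3.0275, 13.5500)

x' = 1.1000 + 13.5000·cos(2.7385)·0.1 = -0.1418
y' = 4.9000 + 13.5000·sin(2.7385)·0.1 = 5.4296
θ' = 2.7385 + (13.5000/1.6)·tan(0.33)·0.1 = 3.0275
v' = 13.5000 + 0.5000·0.1 = 13.5500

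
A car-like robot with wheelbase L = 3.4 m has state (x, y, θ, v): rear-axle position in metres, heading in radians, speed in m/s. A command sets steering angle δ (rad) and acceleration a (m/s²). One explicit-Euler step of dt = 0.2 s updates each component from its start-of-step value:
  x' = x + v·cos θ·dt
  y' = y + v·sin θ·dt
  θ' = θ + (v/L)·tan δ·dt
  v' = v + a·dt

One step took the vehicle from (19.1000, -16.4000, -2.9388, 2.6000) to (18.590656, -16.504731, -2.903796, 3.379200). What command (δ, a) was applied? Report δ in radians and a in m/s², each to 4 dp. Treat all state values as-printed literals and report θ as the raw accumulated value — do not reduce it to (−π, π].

δ = 0.2250, a = 3.8960

a = (v'−v)/dt = (0.779200)/0.2 = 3.8960
Δθ = θ'−θ = 0.035004;  (v·dt/L) = 2.6000·0.2/3.4 = 0.152941
tan δ = Δθ·L/(v·dt) = 0.228872  →  δ = 0.2250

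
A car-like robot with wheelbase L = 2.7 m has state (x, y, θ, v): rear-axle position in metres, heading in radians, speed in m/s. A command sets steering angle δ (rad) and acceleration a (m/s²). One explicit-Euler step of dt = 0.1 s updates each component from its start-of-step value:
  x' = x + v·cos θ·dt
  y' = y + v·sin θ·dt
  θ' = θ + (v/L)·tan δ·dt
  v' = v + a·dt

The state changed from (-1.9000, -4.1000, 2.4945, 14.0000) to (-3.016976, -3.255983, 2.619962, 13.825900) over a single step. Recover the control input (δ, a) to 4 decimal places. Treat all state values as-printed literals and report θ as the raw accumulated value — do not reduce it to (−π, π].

δ = 0.2374, a = -1.7410

a = (v'−v)/dt = (-0.174100)/0.1 = -1.7410
Δθ = θ'−θ = 0.125462;  (v·dt/L) = 14.0000·0.1/2.7 = 0.518519
tan δ = Δθ·L/(v·dt) = 0.241962  →  δ = 0.2374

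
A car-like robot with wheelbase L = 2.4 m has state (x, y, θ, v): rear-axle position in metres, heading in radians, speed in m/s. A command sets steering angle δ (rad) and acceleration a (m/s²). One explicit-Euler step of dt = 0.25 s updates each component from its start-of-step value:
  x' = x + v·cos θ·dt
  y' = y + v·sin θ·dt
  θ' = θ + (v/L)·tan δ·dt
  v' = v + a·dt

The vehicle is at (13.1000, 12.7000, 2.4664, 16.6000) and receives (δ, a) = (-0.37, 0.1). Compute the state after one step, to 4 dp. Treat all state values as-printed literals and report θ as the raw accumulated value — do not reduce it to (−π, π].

(9.8606, 15.2939, 1.7957, 16.6250)

x' = 13.1000 + 16.6000·cos(2.4664)·0.25 = 9.8606
y' = 12.7000 + 16.6000·sin(2.4664)·0.25 = 15.2939
θ' = 2.4664 + (16.6000/2.4)·tan(-0.37)·0.25 = 1.7957
v' = 16.6000 + 0.1000·0.25 = 16.6250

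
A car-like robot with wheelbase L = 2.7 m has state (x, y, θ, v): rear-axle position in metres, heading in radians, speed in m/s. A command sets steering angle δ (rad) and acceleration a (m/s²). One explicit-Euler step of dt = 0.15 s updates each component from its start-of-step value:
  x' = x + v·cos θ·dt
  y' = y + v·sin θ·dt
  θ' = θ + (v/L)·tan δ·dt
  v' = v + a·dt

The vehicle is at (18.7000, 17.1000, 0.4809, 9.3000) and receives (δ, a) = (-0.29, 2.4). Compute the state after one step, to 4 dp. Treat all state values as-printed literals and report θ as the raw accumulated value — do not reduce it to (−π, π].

x' = 18.7000 + 9.3000·cos(0.4809)·0.15 = 19.9368
y' = 17.1000 + 9.3000·sin(0.4809)·0.15 = 17.7453
θ' = 0.4809 + (9.3000/2.7)·tan(-0.29)·0.15 = 0.3267
v' = 9.3000 + 2.4000·0.15 = 9.6600

(19.9368, 17.7453, 0.3267, 9.6600)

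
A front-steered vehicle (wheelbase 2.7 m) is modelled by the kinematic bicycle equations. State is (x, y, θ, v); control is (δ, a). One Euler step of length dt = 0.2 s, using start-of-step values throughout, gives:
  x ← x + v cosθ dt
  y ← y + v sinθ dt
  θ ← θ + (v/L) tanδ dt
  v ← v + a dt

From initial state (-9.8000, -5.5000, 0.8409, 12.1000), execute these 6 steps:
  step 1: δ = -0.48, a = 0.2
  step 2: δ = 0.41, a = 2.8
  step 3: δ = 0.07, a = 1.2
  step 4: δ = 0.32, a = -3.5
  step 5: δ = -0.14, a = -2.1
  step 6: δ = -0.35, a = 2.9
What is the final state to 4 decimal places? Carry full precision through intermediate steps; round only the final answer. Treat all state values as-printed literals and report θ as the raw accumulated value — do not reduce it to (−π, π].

(-0.1117, 5.1108, 0.7014, 12.4000)

after step 1 (δ=-0.48, a=0.2): (-8.186362, -3.696511, 0.374278, 12.140000)
after step 2 (δ=0.41, a=2.8): (-5.926449, -2.808831, 0.765125, 12.700000)
after step 3 (δ=0.07, a=1.2): (-4.094357, -1.049559, 0.831084, 12.940000)
after step 4 (δ=0.32, a=-3.5): (-2.349850, 0.862100, 1.148727, 12.240000)
after step 5 (δ=-0.14, a=-2.1): (-1.347029, 3.095271, 1.020958, 11.820000)
after step 6 (δ=-0.35, a=2.9): (-0.111722, 5.110839, 0.701355, 12.400000)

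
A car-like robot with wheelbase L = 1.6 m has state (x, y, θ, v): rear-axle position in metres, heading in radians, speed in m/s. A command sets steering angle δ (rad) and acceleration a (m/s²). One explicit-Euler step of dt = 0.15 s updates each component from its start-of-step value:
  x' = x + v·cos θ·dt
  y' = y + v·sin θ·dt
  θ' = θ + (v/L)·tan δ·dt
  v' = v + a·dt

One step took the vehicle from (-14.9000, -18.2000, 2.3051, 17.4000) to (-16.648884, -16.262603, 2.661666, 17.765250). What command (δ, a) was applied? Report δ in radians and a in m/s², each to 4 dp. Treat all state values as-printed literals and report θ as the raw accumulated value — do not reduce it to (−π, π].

δ = 0.2152, a = 2.4350

a = (v'−v)/dt = (0.365250)/0.15 = 2.4350
Δθ = θ'−θ = 0.356566;  (v·dt/L) = 17.4000·0.15/1.6 = 1.631250
tan δ = Δθ·L/(v·dt) = 0.218585  →  δ = 0.2152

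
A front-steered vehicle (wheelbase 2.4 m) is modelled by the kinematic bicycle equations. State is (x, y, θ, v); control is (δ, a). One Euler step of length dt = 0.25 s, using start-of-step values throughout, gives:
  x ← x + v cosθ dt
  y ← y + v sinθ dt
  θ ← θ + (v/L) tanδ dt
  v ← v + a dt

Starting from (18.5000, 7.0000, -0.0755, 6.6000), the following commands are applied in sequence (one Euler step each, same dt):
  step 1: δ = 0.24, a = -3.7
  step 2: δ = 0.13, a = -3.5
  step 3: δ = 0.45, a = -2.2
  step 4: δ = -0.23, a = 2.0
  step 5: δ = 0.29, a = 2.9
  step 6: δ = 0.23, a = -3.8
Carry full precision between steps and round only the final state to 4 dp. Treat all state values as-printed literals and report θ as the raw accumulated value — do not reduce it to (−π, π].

(26.0752, 8.5971, 0.5891, 4.5250)

after step 1 (δ=0.24, a=-3.7): (20.145300, 6.875543, 0.092743, 5.675000)
after step 2 (δ=0.13, a=-3.5): (21.557952, 7.006934, 0.170028, 4.800000)
after step 3 (δ=0.45, a=-2.2): (22.740649, 7.209985, 0.411555, 4.250000)
after step 4 (δ=-0.23, a=2.0): (23.714430, 7.635022, 0.307898, 4.750000)
after step 5 (δ=0.29, a=2.9): (24.846085, 7.994901, 0.455550, 5.475000)
after step 6 (δ=0.23, a=-3.8): (26.075248, 8.597091, 0.589085, 4.525000)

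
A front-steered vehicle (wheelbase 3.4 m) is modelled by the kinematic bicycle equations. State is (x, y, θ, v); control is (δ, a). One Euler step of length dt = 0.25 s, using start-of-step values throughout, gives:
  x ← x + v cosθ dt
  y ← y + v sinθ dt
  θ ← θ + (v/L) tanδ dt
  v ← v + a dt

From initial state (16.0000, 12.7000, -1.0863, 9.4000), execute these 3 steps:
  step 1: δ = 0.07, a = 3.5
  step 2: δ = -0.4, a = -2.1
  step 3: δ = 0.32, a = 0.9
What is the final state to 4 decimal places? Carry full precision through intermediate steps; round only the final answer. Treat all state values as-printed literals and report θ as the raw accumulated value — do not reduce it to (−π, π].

(18.9162, 6.0258, -1.1197, 9.9750)

after step 1 (δ=0.07, a=3.5): (17.094542, 10.620462, -1.037838, 10.275000)
after step 2 (δ=-0.4, a=-2.1): (18.399681, 8.407977, -1.357265, 9.750000)
after step 3 (δ=0.32, a=0.9): (18.916217, 6.025836, -1.119688, 9.975000)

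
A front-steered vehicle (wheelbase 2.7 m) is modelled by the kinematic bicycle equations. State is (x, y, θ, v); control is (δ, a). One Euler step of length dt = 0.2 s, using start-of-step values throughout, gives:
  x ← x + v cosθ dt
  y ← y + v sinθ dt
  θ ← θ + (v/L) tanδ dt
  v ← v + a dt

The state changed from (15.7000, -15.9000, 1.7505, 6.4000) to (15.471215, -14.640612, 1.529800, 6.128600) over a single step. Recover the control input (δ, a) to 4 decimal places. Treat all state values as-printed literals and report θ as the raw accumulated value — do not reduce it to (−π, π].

δ = -0.4357, a = -1.3570

a = (v'−v)/dt = (-0.271400)/0.2 = -1.3570
Δθ = θ'−θ = -0.220700;  (v·dt/L) = 6.4000·0.2/2.7 = 0.474074
tan δ = Δθ·L/(v·dt) = -0.465539  →  δ = -0.4357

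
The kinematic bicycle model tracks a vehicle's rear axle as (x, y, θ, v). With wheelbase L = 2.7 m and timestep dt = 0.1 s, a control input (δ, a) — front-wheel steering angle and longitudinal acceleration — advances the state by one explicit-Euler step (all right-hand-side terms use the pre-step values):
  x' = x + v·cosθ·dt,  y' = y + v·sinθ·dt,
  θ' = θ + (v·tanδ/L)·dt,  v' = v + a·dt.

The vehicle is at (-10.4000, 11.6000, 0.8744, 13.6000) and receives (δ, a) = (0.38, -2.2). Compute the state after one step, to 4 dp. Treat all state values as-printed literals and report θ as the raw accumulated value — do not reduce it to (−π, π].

x' = -10.4000 + 13.6000·cos(0.8744)·0.1 = -9.5276
y' = 11.6000 + 13.6000·sin(0.8744)·0.1 = 12.6433
θ' = 0.8744 + (13.6000/2.7)·tan(0.38)·0.1 = 1.0756
v' = 13.6000 − 2.2000·0.1 = 13.3800

(-9.5276, 12.6433, 1.0756, 13.3800)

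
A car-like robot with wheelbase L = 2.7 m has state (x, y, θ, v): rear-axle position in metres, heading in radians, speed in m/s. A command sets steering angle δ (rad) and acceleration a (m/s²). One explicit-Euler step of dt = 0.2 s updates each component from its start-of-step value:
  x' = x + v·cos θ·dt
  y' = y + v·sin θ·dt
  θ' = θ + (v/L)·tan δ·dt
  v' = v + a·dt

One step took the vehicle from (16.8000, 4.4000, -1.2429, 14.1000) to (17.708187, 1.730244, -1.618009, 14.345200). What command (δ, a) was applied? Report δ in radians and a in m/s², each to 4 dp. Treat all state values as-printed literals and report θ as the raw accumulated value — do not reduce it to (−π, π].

δ = -0.3448, a = 1.2260

a = (v'−v)/dt = (0.245200)/0.2 = 1.2260
Δθ = θ'−θ = -0.375109;  (v·dt/L) = 14.1000·0.2/2.7 = 1.044444
tan δ = Δθ·L/(v·dt) = -0.359147  →  δ = -0.3448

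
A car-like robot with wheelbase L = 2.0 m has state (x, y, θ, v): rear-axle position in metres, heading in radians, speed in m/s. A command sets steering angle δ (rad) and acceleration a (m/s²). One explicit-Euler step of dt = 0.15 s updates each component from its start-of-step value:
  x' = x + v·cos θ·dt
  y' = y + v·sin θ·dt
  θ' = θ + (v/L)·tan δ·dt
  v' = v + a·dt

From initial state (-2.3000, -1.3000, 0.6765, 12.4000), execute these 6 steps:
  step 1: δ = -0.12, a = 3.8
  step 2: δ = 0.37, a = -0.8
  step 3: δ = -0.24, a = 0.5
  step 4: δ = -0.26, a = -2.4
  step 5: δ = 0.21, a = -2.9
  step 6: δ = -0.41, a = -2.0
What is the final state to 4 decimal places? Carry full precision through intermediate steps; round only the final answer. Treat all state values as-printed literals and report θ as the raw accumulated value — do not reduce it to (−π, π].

after step 1 (δ=-0.12, a=3.8): (-0.849630, -0.135514, 0.564361, 12.970000)
after step 2 (δ=0.37, a=-0.8): (0.794182, 0.905088, 0.941655, 12.850000)
after step 3 (δ=-0.24, a=0.5): (1.928421, 2.463535, 0.705809, 12.925000)
after step 4 (δ=-0.26, a=-2.4): (3.403978, 3.721105, 0.447935, 12.565000)
after step 5 (δ=0.21, a=-2.9): (5.102785, 4.537400, 0.648795, 12.130000)
after step 6 (δ=-0.41, a=-2.0): (6.552585, 5.636790, 0.253389, 11.830000)

(6.5526, 5.6368, 0.2534, 11.8300)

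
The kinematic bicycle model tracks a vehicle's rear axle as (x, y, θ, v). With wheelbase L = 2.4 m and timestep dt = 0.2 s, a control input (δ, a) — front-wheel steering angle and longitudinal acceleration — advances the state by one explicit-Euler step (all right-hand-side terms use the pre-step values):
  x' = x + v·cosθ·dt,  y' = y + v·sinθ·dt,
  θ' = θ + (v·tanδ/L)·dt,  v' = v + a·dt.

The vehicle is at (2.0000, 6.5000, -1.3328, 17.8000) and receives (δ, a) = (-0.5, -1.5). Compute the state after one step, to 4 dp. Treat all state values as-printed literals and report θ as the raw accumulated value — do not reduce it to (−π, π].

(2.8393, 3.0403, -2.1431, 17.5000)

x' = 2.0000 + 17.8000·cos(-1.3328)·0.2 = 2.8393
y' = 6.5000 + 17.8000·sin(-1.3328)·0.2 = 3.0403
θ' = -1.3328 + (17.8000/2.4)·tan(-0.5)·0.2 = -2.1431
v' = 17.8000 − 1.5000·0.2 = 17.5000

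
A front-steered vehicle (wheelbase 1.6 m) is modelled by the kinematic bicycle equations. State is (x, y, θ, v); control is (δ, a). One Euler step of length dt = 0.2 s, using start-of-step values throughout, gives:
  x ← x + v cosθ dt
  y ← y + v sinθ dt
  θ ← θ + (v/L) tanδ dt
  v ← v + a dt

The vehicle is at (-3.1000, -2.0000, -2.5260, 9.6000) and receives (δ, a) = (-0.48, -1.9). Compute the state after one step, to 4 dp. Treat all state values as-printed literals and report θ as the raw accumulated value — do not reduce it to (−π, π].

(-4.6675, -3.1087, -3.1507, 9.2200)

x' = -3.1000 + 9.6000·cos(-2.5260)·0.2 = -4.6675
y' = -2.0000 + 9.6000·sin(-2.5260)·0.2 = -3.1087
θ' = -2.5260 + (9.6000/1.6)·tan(-0.48)·0.2 = -3.1507
v' = 9.6000 − 1.9000·0.2 = 9.2200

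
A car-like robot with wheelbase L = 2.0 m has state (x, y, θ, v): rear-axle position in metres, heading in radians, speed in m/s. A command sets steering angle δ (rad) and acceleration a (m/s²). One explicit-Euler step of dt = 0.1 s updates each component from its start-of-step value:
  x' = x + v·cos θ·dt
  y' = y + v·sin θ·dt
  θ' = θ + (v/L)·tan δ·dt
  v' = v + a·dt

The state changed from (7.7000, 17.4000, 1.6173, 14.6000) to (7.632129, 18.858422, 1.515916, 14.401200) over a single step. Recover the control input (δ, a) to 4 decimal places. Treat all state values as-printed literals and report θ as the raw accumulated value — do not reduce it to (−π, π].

a = (v'−v)/dt = (-0.198800)/0.1 = -1.9880
Δθ = θ'−θ = -0.101384;  (v·dt/L) = 14.6000·0.1/2.0 = 0.730000
tan δ = Δθ·L/(v·dt) = -0.138882  →  δ = -0.1380

δ = -0.1380, a = -1.9880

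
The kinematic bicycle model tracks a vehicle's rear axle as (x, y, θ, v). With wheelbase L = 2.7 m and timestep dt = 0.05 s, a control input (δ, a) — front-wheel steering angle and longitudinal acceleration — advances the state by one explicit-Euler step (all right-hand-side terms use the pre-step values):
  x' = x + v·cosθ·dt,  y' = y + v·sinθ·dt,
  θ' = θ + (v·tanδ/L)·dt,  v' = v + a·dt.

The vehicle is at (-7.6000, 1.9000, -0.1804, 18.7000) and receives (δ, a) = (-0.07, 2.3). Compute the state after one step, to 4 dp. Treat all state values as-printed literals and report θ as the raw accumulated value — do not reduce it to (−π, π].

x' = -7.6000 + 18.7000·cos(-0.1804)·0.05 = -6.6802
y' = 1.9000 + 18.7000·sin(-0.1804)·0.05 = 1.7322
θ' = -0.1804 + (18.7000/2.7)·tan(-0.07)·0.05 = -0.2047
v' = 18.7000 + 2.3000·0.05 = 18.8150

(-6.6802, 1.7322, -0.2047, 18.8150)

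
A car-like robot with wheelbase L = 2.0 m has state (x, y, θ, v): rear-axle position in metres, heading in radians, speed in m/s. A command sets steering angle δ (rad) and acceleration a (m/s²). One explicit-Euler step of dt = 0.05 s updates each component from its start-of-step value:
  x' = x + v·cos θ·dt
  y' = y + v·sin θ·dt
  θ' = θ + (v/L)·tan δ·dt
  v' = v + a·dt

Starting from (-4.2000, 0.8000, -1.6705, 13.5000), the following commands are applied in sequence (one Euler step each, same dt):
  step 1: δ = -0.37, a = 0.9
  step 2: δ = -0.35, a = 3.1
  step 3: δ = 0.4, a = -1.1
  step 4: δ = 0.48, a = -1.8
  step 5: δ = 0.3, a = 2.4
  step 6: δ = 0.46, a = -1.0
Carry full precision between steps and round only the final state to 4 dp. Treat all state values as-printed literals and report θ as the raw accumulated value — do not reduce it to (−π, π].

after step 1 (δ=-0.37, a=0.9): (-4.267189, 0.128352, -1.801404, 13.545000)
after step 2 (δ=-0.35, a=3.1): (-4.421987, -0.530969, -1.925012, 13.700000)
after step 3 (δ=0.4, a=-1.1): (-4.659582, -1.173444, -1.780205, 13.645000)
after step 4 (δ=0.48, a=-1.8): (-4.801409, -1.840789, -1.602612, 13.555000)
after step 5 (δ=0.3, a=2.4): (-4.822968, -2.518196, -1.497785, 13.675000)
after step 6 (δ=0.46, a=-1.0): (-4.773091, -3.200125, -1.328404, 13.625000)

(-4.7731, -3.2001, -1.3284, 13.6250)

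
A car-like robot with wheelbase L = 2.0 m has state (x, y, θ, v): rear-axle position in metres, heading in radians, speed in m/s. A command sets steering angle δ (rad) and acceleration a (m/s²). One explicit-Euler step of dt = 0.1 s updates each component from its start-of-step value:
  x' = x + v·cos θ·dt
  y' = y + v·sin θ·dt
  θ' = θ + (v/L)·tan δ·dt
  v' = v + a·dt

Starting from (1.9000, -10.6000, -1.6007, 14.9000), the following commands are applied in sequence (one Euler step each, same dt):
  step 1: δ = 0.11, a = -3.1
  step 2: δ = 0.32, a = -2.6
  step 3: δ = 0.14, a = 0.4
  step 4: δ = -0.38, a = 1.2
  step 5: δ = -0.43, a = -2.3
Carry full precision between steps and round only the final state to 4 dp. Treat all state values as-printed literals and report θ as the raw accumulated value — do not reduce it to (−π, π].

(3.0567, -17.6846, -1.7949, 14.2600)

after step 1 (δ=0.11, a=-3.1): (1.855450, -12.089334, -1.518418, 14.590000)
after step 2 (δ=0.32, a=-2.6): (1.931835, -13.546333, -1.276669, 14.330000)
after step 3 (δ=0.14, a=0.4): (2.347269, -14.917794, -1.175699, 14.370000)
after step 4 (δ=-0.38, a=1.2): (2.900367, -16.244086, -1.462677, 14.490000)
after step 5 (δ=-0.43, a=-2.3): (3.056727, -17.684625, -1.794948, 14.260000)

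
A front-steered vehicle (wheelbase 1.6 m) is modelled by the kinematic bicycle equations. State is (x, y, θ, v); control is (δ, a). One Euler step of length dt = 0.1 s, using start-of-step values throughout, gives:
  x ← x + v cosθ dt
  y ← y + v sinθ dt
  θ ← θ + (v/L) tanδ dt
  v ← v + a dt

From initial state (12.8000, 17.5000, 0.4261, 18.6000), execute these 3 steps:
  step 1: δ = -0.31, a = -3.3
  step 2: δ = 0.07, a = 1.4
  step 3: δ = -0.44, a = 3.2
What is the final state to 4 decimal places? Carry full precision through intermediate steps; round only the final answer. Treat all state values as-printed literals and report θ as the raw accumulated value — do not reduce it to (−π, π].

(18.1426, 18.6124, -0.4079, 18.7300)

after step 1 (δ=-0.31, a=-3.3): (14.493687, 18.268780, 0.053719, 18.270000)
after step 2 (δ=0.07, a=1.4): (16.318052, 18.366878, 0.133781, 18.410000)
after step 3 (δ=-0.44, a=3.2): (18.142602, 18.612436, -0.407911, 18.730000)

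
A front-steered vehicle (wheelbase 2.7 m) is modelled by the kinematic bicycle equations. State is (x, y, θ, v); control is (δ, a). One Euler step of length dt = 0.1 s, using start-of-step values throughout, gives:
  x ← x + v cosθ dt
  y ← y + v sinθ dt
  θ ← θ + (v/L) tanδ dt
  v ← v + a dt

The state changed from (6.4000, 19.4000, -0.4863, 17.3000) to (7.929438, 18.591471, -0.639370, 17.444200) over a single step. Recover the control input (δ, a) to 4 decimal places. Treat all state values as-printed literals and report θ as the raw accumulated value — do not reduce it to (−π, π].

δ = -0.2345, a = 1.4420

a = (v'−v)/dt = (0.144200)/0.1 = 1.4420
Δθ = θ'−θ = -0.153070;  (v·dt/L) = 17.3000·0.1/2.7 = 0.640741
tan δ = Δθ·L/(v·dt) = -0.238895  →  δ = -0.2345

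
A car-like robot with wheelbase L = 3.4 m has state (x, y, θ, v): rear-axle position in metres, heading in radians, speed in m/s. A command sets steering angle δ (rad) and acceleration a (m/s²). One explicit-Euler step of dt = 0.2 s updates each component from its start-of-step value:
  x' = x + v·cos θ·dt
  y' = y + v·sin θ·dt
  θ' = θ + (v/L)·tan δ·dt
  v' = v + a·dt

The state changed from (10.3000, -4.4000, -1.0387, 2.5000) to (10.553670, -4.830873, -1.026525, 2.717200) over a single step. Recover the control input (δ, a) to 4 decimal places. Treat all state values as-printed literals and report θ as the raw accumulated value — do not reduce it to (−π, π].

δ = 0.0826, a = 1.0860

a = (v'−v)/dt = (0.217200)/0.2 = 1.0860
Δθ = θ'−θ = 0.012175;  (v·dt/L) = 2.5000·0.2/3.4 = 0.147059
tan δ = Δθ·L/(v·dt) = 0.082790  →  δ = 0.0826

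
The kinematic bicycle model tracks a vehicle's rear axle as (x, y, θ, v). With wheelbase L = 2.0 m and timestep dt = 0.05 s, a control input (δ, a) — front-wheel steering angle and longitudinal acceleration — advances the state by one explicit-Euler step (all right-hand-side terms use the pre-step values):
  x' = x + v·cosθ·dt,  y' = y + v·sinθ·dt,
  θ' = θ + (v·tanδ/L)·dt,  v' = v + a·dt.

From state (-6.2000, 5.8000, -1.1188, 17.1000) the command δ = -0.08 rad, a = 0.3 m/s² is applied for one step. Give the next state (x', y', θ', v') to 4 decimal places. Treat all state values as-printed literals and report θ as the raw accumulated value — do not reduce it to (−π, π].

(-5.8266, 5.0309, -1.1531, 17.1150)

x' = -6.2000 + 17.1000·cos(-1.1188)·0.05 = -5.8266
y' = 5.8000 + 17.1000·sin(-1.1188)·0.05 = 5.0309
θ' = -1.1188 + (17.1000/2.0)·tan(-0.08)·0.05 = -1.1531
v' = 17.1000 + 0.3000·0.05 = 17.1150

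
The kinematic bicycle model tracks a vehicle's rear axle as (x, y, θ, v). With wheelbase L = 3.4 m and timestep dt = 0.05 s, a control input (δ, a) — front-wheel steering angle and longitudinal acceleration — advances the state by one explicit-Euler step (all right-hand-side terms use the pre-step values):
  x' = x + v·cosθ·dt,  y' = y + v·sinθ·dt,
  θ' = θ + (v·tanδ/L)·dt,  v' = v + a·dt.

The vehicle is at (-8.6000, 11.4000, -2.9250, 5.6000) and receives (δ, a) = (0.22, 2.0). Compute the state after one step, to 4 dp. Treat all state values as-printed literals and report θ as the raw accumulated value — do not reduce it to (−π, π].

x' = -8.6000 + 5.6000·cos(-2.9250)·0.05 = -8.8735
y' = 11.4000 + 5.6000·sin(-2.9250)·0.05 = 11.3398
θ' = -2.9250 + (5.6000/3.4)·tan(0.22)·0.05 = -2.9066
v' = 5.6000 + 2.0000·0.05 = 5.7000

(-8.8735, 11.3398, -2.9066, 5.7000)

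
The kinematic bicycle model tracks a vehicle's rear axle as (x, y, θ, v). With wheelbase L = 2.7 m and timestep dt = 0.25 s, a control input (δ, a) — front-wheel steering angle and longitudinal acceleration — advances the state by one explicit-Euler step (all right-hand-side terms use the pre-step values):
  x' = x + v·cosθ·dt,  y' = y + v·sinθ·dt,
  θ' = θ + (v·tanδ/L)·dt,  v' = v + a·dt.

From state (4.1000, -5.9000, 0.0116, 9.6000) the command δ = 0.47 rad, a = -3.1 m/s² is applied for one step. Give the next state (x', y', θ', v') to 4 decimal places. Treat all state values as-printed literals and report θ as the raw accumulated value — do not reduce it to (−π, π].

x' = 4.1000 + 9.6000·cos(0.0116)·0.25 = 6.4998
y' = -5.9000 + 9.6000·sin(0.0116)·0.25 = -5.8722
θ' = 0.0116 + (9.6000/2.7)·tan(0.47)·0.25 = 0.4631
v' = 9.6000 − 3.1000·0.25 = 8.8250

(6.4998, -5.8722, 0.4631, 8.8250)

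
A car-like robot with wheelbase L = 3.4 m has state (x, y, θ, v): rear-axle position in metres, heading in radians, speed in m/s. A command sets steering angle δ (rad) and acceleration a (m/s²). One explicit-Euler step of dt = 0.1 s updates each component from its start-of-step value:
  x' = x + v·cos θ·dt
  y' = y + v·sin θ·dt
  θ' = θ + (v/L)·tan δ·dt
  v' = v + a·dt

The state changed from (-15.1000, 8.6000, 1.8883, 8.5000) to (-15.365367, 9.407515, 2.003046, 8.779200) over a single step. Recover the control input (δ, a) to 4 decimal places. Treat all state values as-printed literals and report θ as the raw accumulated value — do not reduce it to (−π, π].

a = (v'−v)/dt = (0.279200)/0.1 = 2.7920
Δθ = θ'−θ = 0.114746;  (v·dt/L) = 8.5000·0.1/3.4 = 0.250000
tan δ = Δθ·L/(v·dt) = 0.458984  →  δ = 0.4303

δ = 0.4303, a = 2.7920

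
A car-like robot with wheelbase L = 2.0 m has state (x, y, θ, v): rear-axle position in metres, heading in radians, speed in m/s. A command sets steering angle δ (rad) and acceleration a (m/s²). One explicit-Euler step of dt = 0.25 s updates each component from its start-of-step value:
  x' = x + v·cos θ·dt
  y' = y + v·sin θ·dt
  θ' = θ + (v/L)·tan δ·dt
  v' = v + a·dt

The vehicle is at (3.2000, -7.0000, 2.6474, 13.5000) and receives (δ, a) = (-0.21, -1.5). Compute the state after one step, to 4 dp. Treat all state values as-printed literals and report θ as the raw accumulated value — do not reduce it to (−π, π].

(0.2288, -5.3992, 2.2877, 13.1250)

x' = 3.2000 + 13.5000·cos(2.6474)·0.25 = 0.2288
y' = -7.0000 + 13.5000·sin(2.6474)·0.25 = -5.3992
θ' = 2.6474 + (13.5000/2.0)·tan(-0.21)·0.25 = 2.2877
v' = 13.5000 − 1.5000·0.25 = 13.1250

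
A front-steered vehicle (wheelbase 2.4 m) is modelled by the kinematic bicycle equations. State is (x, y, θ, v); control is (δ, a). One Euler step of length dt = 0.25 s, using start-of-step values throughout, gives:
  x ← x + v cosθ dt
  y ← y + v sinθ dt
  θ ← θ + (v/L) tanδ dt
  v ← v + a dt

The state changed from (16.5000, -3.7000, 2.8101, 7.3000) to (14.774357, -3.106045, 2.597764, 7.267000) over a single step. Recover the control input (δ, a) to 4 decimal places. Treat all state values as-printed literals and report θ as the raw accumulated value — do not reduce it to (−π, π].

δ = -0.2723, a = -0.1320

a = (v'−v)/dt = (-0.033000)/0.25 = -0.1320
Δθ = θ'−θ = -0.212336;  (v·dt/L) = 7.3000·0.25/2.4 = 0.760417
tan δ = Δθ·L/(v·dt) = -0.279236  →  δ = -0.2723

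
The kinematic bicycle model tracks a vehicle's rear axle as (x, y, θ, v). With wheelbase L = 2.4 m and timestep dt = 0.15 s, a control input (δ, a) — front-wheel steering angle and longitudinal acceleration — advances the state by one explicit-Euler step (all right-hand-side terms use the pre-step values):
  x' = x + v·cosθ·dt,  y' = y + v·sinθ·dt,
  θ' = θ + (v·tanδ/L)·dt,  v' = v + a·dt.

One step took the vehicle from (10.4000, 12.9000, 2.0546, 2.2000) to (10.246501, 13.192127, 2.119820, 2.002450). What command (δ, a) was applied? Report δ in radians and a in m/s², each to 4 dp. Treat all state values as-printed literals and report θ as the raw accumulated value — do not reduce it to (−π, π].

δ = 0.4429, a = -1.3170

a = (v'−v)/dt = (-0.197550)/0.15 = -1.3170
Δθ = θ'−θ = 0.065220;  (v·dt/L) = 2.2000·0.15/2.4 = 0.137500
tan δ = Δθ·L/(v·dt) = 0.474327  →  δ = 0.4429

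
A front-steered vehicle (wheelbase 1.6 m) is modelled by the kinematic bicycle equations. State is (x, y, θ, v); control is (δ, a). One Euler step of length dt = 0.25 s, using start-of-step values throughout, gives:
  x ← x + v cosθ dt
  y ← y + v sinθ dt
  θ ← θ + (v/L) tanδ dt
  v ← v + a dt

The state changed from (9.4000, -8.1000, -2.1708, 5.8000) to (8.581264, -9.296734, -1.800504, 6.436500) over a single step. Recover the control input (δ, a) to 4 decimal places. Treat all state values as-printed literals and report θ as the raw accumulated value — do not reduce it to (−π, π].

a = (v'−v)/dt = (0.636500)/0.25 = 2.5460
Δθ = θ'−θ = 0.370296;  (v·dt/L) = 5.8000·0.25/1.6 = 0.906250
tan δ = Δθ·L/(v·dt) = 0.408602  →  δ = 0.3879

δ = 0.3879, a = 2.5460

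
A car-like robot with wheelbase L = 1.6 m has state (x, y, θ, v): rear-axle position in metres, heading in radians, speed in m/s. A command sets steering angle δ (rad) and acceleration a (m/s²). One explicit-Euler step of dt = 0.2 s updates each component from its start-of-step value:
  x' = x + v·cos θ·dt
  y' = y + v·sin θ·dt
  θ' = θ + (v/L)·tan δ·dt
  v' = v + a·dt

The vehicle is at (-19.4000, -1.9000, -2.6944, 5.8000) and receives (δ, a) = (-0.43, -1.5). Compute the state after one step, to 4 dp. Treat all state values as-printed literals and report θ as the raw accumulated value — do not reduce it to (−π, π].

x' = -19.4000 + 5.8000·cos(-2.6944)·0.2 = -20.4459
y' = -1.9000 + 5.8000·sin(-2.6944)·0.2 = -2.4016
θ' = -2.6944 + (5.8000/1.6)·tan(-0.43)·0.2 = -3.0269
v' = 5.8000 − 1.5000·0.2 = 5.5000

(-20.4459, -2.4016, -3.0269, 5.5000)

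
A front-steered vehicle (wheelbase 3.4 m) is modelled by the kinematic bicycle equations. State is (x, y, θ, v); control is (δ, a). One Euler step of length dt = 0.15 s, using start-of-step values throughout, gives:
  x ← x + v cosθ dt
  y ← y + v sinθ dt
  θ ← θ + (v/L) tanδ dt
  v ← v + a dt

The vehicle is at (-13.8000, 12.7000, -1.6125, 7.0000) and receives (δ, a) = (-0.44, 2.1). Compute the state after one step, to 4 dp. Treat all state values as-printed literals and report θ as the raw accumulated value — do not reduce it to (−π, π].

x' = -13.8000 + 7.0000·cos(-1.6125)·0.15 = -13.8438
y' = 12.7000 + 7.0000·sin(-1.6125)·0.15 = 11.6509
θ' = -1.6125 + (7.0000/3.4)·tan(-0.44)·0.15 = -1.7579
v' = 7.0000 + 2.1000·0.15 = 7.3150

(-13.8438, 11.6509, -1.7579, 7.3150)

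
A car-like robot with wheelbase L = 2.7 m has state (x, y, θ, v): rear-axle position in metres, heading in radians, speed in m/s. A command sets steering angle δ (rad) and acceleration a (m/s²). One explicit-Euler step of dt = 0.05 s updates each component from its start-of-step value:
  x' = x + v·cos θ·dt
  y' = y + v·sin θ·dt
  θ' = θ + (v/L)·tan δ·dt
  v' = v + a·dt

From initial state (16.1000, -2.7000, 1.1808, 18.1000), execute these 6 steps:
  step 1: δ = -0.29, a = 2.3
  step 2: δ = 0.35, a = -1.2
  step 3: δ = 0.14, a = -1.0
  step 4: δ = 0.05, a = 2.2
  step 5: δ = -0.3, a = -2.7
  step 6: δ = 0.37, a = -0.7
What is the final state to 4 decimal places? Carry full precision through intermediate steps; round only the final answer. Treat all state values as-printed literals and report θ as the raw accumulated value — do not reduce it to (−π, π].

after step 1 (δ=-0.29, a=2.3): (16.444067, -1.862956, 1.080776, 18.215000)
after step 2 (δ=0.35, a=-1.2): (16.872706, -1.059380, 1.203906, 18.155000)
after step 3 (δ=0.14, a=-1.0): (17.198329, -0.212043, 1.251284, 18.105000)
after step 4 (δ=0.05, a=2.2): (17.482671, 0.647391, 1.268062, 18.215000)
after step 5 (δ=-0.3, a=-2.7): (17.754194, 1.516725, 1.163719, 18.080000)
after step 6 (δ=0.37, a=-0.7): (18.112112, 2.346851, 1.293581, 18.045000)

(18.1121, 2.3469, 1.2936, 18.0450)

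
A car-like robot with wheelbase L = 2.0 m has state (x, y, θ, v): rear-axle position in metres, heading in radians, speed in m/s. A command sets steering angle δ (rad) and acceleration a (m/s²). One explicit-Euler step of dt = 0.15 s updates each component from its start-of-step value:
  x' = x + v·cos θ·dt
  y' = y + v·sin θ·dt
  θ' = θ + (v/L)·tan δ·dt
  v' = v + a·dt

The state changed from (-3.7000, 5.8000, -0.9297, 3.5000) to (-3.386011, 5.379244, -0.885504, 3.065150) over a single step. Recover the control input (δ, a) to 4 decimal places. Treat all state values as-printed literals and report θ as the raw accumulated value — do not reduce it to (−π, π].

a = (v'−v)/dt = (-0.434850)/0.15 = -2.8990
Δθ = θ'−θ = 0.044196;  (v·dt/L) = 3.5000·0.15/2.0 = 0.262500
tan δ = Δθ·L/(v·dt) = 0.168366  →  δ = 0.1668

δ = 0.1668, a = -2.8990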